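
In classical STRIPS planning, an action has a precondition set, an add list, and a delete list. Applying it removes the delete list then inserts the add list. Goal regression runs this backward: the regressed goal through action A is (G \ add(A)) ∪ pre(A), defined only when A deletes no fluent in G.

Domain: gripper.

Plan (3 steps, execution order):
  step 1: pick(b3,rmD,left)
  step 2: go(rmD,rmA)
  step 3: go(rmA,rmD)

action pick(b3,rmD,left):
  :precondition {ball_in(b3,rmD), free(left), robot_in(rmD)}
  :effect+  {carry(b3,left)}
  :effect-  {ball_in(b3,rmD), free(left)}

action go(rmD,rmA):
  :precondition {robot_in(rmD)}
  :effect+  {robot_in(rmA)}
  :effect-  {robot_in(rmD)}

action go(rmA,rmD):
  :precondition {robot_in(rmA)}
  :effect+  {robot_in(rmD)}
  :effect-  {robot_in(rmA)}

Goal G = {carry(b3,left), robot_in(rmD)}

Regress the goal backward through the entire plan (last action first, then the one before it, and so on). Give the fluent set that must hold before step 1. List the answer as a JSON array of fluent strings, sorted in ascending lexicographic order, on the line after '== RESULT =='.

Work backward from the goal:
  through step 3 (go(rmA,rmD)): drop {robot_in(rmD)}, keep {carry(b3,left)}, require {robot_in(rmA)}
    → {carry(b3,left), robot_in(rmA)}
  through step 2 (go(rmD,rmA)): drop {robot_in(rmA)}, keep {carry(b3,left)}, require {robot_in(rmD)}
    → {carry(b3,left), robot_in(rmD)}
  through step 1 (pick(b3,rmD,left)): drop {carry(b3,left)}, keep {robot_in(rmD)}, require {ball_in(b3,rmD), free(left), robot_in(rmD)}
    → {ball_in(b3,rmD), free(left), robot_in(rmD)}

== RESULT ==
["ball_in(b3,rmD)", "free(left)", "robot_in(rmD)"]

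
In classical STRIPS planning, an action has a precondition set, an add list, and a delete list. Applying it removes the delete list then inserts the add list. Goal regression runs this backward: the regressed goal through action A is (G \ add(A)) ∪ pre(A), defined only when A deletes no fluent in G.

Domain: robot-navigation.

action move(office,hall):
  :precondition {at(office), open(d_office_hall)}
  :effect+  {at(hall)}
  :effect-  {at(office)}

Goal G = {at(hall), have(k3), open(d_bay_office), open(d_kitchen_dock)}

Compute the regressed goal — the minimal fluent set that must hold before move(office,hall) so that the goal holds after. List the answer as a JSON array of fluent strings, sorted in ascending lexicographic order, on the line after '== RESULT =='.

Compute (G \ add) ∪ pre:
  G ∩ del = {}  (empty — regression defined)
  G \ add = {at(hall), have(k3), open(d_bay_office), open(d_kitchen_dock)} \ {at(hall)} = {have(k3), open(d_bay_office), open(d_kitchen_dock)}
  ∪ pre   = {have(k3), open(d_bay_office), open(d_kitchen_dock)} ∪ {at(office), open(d_office_hall)}
          = {at(office), have(k3), open(d_bay_office), open(d_kitchen_dock), open(d_office_hall)}

== RESULT ==
["at(office)", "have(k3)", "open(d_bay_office)", "open(d_kitchen_dock)", "open(d_office_hall)"]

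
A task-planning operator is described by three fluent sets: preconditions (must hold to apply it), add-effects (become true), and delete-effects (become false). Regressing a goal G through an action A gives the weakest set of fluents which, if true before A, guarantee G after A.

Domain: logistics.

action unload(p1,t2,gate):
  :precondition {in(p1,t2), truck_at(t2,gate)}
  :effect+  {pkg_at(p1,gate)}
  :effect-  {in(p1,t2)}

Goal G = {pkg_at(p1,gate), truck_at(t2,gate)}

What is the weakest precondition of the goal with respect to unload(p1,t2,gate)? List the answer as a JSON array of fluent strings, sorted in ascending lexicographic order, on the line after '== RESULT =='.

Regress:
  G ∩ del = {}  (empty — regression defined)
  G \ add = {pkg_at(p1,gate), truck_at(t2,gate)} \ {pkg_at(p1,gate)} = {truck_at(t2,gate)}
  ∪ pre   = {truck_at(t2,gate)} ∪ {in(p1,t2), truck_at(t2,gate)}
          = {in(p1,t2), truck_at(t2,gate)}

== RESULT ==
["in(p1,t2)", "truck_at(t2,gate)"]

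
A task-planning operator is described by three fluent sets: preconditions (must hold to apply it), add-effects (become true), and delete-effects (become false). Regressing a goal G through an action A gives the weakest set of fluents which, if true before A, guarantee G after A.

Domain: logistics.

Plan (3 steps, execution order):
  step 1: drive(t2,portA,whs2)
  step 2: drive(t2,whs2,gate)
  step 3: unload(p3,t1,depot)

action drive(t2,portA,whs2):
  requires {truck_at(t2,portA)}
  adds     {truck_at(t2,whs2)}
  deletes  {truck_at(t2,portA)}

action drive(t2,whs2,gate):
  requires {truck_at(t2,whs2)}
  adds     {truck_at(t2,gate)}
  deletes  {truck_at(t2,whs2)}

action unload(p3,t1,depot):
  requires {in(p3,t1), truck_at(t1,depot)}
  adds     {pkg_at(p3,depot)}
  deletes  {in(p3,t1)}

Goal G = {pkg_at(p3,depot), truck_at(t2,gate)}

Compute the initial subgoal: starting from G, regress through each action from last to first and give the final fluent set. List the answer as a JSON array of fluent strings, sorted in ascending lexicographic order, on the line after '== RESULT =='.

Work backward from the goal:
  through step 3 (unload(p3,t1,depot)): drop {pkg_at(p3,depot)}, keep {truck_at(t2,gate)}, require {in(p3,t1), truck_at(t1,depot)}
    → {in(p3,t1), truck_at(t1,depot), truck_at(t2,gate)}
  through step 2 (drive(t2,whs2,gate)): drop {truck_at(t2,gate)}, keep {in(p3,t1), truck_at(t1,depot)}, require {truck_at(t2,whs2)}
    → {in(p3,t1), truck_at(t1,depot), truck_at(t2,whs2)}
  through step 1 (drive(t2,portA,whs2)): drop {truck_at(t2,whs2)}, keep {in(p3,t1), truck_at(t1,depot)}, require {truck_at(t2,portA)}
    → {in(p3,t1), truck_at(t1,depot), truck_at(t2,portA)}

== RESULT ==
["in(p3,t1)", "truck_at(t1,depot)", "truck_at(t2,portA)"]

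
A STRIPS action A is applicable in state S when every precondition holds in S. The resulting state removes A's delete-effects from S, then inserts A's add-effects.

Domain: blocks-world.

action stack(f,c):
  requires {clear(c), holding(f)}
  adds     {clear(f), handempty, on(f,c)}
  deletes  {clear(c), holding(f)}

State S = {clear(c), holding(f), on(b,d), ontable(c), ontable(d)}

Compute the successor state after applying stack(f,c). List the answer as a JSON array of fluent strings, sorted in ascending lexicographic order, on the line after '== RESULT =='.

Progress:
  pre ⊆ S: {clear(c), holding(f)} ⊆ S  — applicable
  S \ del = {on(b,d), ontable(c), ontable(d)}
  ∪ add   = {clear(f), handempty, on(b,d), on(f,c), ontable(c), ontable(d)}

== RESULT ==
["clear(f)", "handempty", "on(b,d)", "on(f,c)", "ontable(c)", "ontable(d)"]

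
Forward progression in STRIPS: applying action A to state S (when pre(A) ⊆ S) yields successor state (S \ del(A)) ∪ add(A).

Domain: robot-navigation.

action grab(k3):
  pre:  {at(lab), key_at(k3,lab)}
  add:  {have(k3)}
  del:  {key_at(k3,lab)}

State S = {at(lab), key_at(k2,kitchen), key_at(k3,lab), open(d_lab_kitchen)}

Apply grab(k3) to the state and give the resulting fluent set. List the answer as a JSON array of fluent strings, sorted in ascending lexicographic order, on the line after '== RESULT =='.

Progress:
  pre ⊆ S: {at(lab), key_at(k3,lab)} ⊆ S  — applicable
  S \ del = {at(lab), key_at(k2,kitchen), open(d_lab_kitchen)}
  ∪ add   = {at(lab), have(k3), key_at(k2,kitchen), open(d_lab_kitchen)}

== RESULT ==
["at(lab)", "have(k3)", "key_at(k2,kitchen)", "open(d_lab_kitchen)"]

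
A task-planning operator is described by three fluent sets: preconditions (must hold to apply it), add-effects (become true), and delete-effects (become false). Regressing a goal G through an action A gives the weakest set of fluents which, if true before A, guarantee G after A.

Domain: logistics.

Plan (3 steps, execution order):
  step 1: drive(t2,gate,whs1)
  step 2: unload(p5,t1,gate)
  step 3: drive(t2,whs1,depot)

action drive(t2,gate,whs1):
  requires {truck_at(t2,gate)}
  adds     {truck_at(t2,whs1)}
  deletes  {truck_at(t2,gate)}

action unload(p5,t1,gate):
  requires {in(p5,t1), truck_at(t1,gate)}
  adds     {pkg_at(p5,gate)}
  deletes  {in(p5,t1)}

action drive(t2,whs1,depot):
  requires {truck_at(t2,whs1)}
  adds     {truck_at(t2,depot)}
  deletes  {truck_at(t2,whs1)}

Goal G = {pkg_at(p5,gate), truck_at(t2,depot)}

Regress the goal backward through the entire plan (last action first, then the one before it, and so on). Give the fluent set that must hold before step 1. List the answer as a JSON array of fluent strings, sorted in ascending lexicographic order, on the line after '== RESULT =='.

Work backward from the goal:
  through step 3 (drive(t2,whs1,depot)): drop {truck_at(t2,depot)}, keep {pkg_at(p5,gate)}, require {truck_at(t2,whs1)}
    → {pkg_at(p5,gate), truck_at(t2,whs1)}
  through step 2 (unload(p5,t1,gate)): drop {pkg_at(p5,gate)}, keep {truck_at(t2,whs1)}, require {in(p5,t1), truck_at(t1,gate)}
    → {in(p5,t1), truck_at(t1,gate), truck_at(t2,whs1)}
  through step 1 (drive(t2,gate,whs1)): drop {truck_at(t2,whs1)}, keep {in(p5,t1), truck_at(t1,gate)}, require {truck_at(t2,gate)}
    → {in(p5,t1), truck_at(t1,gate), truck_at(t2,gate)}

== RESULT ==
["in(p5,t1)", "truck_at(t1,gate)", "truck_at(t2,gate)"]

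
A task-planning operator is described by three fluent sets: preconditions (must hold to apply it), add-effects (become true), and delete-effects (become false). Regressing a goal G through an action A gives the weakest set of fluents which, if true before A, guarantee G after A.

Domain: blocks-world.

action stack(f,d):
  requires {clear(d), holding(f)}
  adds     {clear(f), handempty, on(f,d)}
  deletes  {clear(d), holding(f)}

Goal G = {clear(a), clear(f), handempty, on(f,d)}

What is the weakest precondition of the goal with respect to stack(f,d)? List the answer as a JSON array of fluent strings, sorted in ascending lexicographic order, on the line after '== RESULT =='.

Regress:
  G ∩ del = {}  (empty — regression defined)
  G \ add = {clear(a), clear(f), handempty, on(f,d)} \ {clear(f), handempty, on(f,d)} = {clear(a)}
  ∪ pre   = {clear(a)} ∪ {clear(d), holding(f)}
          = {clear(a), clear(d), holding(f)}

== RESULT ==
["clear(a)", "clear(d)", "holding(f)"]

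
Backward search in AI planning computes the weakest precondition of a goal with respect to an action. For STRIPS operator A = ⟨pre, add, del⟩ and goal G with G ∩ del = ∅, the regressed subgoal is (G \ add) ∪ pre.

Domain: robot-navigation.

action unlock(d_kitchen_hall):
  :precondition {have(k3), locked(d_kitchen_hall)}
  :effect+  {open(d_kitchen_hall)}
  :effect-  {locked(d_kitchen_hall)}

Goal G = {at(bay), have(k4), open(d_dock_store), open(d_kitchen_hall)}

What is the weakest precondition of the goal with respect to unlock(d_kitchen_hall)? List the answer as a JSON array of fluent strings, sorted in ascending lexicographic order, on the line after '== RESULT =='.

Compute (G \ add) ∪ pre:
  G ∩ del = {}  (empty — regression defined)
  G \ add = {at(bay), have(k4), open(d_dock_store), open(d_kitchen_hall)} \ {open(d_kitchen_hall)} = {at(bay), have(k4), open(d_dock_store)}
  ∪ pre   = {at(bay), have(k4), open(d_dock_store)} ∪ {have(k3), locked(d_kitchen_hall)}
          = {at(bay), have(k3), have(k4), locked(d_kitchen_hall), open(d_dock_store)}

== RESULT ==
["at(bay)", "have(k3)", "have(k4)", "locked(d_kitchen_hall)", "open(d_dock_store)"]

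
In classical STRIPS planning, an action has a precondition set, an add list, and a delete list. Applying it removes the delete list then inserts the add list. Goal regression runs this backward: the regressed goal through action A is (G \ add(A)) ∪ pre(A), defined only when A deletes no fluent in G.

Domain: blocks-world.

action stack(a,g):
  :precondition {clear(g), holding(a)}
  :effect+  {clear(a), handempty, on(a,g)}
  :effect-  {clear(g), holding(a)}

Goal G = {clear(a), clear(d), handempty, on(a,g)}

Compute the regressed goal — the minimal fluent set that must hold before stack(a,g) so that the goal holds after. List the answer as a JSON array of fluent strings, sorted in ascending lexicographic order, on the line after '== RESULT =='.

Regress:
  G ∩ del = {}  (empty — regression defined)
  G \ add = {clear(a), clear(d), handempty, on(a,g)} \ {clear(a), handempty, on(a,g)} = {clear(d)}
  ∪ pre   = {clear(d)} ∪ {clear(g), holding(a)}
          = {clear(d), clear(g), holding(a)}

== RESULT ==
["clear(d)", "clear(g)", "holding(a)"]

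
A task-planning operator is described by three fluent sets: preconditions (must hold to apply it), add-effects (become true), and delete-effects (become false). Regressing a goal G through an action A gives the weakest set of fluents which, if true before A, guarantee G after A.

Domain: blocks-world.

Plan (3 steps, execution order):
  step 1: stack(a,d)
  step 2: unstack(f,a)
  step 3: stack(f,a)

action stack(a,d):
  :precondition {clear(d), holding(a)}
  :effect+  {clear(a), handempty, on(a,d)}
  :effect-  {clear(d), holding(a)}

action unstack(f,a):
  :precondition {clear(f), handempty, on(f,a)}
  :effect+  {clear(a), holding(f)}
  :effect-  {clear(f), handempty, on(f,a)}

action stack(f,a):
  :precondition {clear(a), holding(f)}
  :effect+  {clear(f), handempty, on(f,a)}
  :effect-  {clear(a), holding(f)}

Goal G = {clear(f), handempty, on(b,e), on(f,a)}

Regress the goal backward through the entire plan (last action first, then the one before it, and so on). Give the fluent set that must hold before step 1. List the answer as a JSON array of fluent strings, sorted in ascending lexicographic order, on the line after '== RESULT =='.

Work backward from the goal:
  through step 3 (stack(f,a)): drop {clear(f), handempty, on(f,a)}, keep {on(b,e)}, require {clear(a), holding(f)}
    → {clear(a), holding(f), on(b,e)}
  through step 2 (unstack(f,a)): drop {clear(a), holding(f)}, keep {on(b,e)}, require {clear(f), handempty, on(f,a)}
    → {clear(f), handempty, on(b,e), on(f,a)}
  through step 1 (stack(a,d)): drop {handempty}, keep {clear(f), on(b,e), on(f,a)}, require {clear(d), holding(a)}
    → {clear(d), clear(f), holding(a), on(b,e), on(f,a)}

== RESULT ==
["clear(d)", "clear(f)", "holding(a)", "on(b,e)", "on(f,a)"]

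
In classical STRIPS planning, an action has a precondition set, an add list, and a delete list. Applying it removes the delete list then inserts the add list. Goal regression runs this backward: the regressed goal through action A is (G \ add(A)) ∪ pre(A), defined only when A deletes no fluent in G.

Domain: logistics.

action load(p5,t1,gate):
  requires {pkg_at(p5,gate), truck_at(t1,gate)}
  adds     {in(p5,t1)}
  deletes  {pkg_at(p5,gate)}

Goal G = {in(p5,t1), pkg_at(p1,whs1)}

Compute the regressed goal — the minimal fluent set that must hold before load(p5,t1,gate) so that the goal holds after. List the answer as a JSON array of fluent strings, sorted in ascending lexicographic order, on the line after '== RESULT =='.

Regress:
  G ∩ del = {}  (empty — regression defined)
  G \ add = {in(p5,t1), pkg_at(p1,whs1)} \ {in(p5,t1)} = {pkg_at(p1,whs1)}
  ∪ pre   = {pkg_at(p1,whs1)} ∪ {pkg_at(p5,gate), truck_at(t1,gate)}
          = {pkg_at(p1,whs1), pkg_at(p5,gate), truck_at(t1,gate)}

== RESULT ==
["pkg_at(p1,whs1)", "pkg_at(p5,gate)", "truck_at(t1,gate)"]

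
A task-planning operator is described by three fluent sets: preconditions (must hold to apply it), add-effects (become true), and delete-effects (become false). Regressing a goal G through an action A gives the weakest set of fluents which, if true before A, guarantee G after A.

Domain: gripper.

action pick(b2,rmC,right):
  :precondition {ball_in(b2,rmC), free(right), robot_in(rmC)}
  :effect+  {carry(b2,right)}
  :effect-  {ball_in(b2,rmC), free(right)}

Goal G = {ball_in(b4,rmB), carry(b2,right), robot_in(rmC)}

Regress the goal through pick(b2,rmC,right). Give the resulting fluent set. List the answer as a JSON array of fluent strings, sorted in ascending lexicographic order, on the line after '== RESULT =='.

Compute (G \ add) ∪ pre:
  G ∩ del = {}  (empty — regression defined)
  G \ add = {ball_in(b4,rmB), carry(b2,right), robot_in(rmC)} \ {carry(b2,right)} = {ball_in(b4,rmB), robot_in(rmC)}
  ∪ pre   = {ball_in(b4,rmB), robot_in(rmC)} ∪ {ball_in(b2,rmC), free(right), robot_in(rmC)}
          = {ball_in(b2,rmC), ball_in(b4,rmB), free(right), robot_in(rmC)}

== RESULT ==
["ball_in(b2,rmC)", "ball_in(b4,rmB)", "free(right)", "robot_in(rmC)"]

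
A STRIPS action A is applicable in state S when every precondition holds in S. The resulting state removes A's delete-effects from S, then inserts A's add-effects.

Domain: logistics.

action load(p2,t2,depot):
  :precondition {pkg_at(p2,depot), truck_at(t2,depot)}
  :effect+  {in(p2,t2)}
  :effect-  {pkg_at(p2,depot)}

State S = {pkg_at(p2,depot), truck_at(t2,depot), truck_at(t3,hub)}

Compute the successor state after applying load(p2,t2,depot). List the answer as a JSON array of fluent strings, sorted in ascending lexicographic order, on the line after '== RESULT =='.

Compute (S \ del) ∪ add:
  pre ⊆ S: {pkg_at(p2,depot), truck_at(t2,depot)} ⊆ S  — applicable
  S \ del = {truck_at(t2,depot), truck_at(t3,hub)}
  ∪ add   = {in(p2,t2), truck_at(t2,depot), truck_at(t3,hub)}

== RESULT ==
["in(p2,t2)", "truck_at(t2,depot)", "truck_at(t3,hub)"]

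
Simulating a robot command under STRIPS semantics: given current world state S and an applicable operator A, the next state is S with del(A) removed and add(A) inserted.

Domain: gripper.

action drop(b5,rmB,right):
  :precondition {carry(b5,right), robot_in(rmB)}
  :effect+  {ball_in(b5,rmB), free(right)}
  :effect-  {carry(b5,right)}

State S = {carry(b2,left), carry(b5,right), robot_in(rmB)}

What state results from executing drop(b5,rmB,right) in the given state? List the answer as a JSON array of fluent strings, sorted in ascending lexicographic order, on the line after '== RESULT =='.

Compute (S \ del) ∪ add:
  pre ⊆ S: {carry(b5,right), robot_in(rmB)} ⊆ S  — applicable
  S \ del = {carry(b2,left), robot_in(rmB)}
  ∪ add   = {ball_in(b5,rmB), carry(b2,left), free(right), robot_in(rmB)}

== RESULT ==
["ball_in(b5,rmB)", "carry(b2,left)", "free(right)", "robot_in(rmB)"]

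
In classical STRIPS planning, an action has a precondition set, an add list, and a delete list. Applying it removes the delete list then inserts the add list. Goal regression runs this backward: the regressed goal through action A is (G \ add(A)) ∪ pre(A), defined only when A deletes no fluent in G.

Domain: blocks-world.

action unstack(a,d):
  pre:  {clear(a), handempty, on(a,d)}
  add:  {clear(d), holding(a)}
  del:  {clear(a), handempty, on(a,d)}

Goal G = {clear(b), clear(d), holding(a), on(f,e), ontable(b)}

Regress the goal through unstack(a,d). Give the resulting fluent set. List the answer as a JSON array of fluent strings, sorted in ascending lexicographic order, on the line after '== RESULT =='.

Compute (G \ add) ∪ pre:
  G ∩ del = {}  (empty — regression defined)
  G \ add = {clear(b), clear(d), holding(a), on(f,e), ontable(b)} \ {clear(d), holding(a)} = {clear(b), on(f,e), ontable(b)}
  ∪ pre   = {clear(b), on(f,e), ontable(b)} ∪ {clear(a), handempty, on(a,d)}
          = {clear(a), clear(b), handempty, on(a,d), on(f,e), ontable(b)}

== RESULT ==
["clear(a)", "clear(b)", "handempty", "on(a,d)", "on(f,e)", "ontable(b)"]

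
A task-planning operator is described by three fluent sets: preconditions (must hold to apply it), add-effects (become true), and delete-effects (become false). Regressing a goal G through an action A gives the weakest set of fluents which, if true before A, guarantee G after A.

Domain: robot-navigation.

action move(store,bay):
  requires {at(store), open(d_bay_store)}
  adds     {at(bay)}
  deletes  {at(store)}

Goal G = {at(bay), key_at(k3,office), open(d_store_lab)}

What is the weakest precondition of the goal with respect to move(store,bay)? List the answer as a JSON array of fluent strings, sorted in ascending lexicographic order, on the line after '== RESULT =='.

Regress:
  G ∩ del = {}  (empty — regression defined)
  G \ add = {at(bay), key_at(k3,office), open(d_store_lab)} \ {at(bay)} = {key_at(k3,office), open(d_store_lab)}
  ∪ pre   = {key_at(k3,office), open(d_store_lab)} ∪ {at(store), open(d_bay_store)}
          = {at(store), key_at(k3,office), open(d_bay_store), open(d_store_lab)}

== RESULT ==
["at(store)", "key_at(k3,office)", "open(d_bay_store)", "open(d_store_lab)"]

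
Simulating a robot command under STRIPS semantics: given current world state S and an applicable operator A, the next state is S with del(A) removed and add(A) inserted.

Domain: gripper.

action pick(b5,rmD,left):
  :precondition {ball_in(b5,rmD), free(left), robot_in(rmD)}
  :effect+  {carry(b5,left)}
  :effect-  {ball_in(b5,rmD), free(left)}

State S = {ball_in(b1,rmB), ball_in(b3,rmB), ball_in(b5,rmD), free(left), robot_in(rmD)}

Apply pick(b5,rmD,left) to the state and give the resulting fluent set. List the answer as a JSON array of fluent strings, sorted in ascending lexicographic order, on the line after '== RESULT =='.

Compute (S \ del) ∪ add:
  pre ⊆ S: {ball_in(b5,rmD), free(left), robot_in(rmD)} ⊆ S  — applicable
  S \ del = {ball_in(b1,rmB), ball_in(b3,rmB), robot_in(rmD)}
  ∪ add   = {ball_in(b1,rmB), ball_in(b3,rmB), carry(b5,left), robot_in(rmD)}

== RESULT ==
["ball_in(b1,rmB)", "ball_in(b3,rmB)", "carry(b5,left)", "robot_in(rmD)"]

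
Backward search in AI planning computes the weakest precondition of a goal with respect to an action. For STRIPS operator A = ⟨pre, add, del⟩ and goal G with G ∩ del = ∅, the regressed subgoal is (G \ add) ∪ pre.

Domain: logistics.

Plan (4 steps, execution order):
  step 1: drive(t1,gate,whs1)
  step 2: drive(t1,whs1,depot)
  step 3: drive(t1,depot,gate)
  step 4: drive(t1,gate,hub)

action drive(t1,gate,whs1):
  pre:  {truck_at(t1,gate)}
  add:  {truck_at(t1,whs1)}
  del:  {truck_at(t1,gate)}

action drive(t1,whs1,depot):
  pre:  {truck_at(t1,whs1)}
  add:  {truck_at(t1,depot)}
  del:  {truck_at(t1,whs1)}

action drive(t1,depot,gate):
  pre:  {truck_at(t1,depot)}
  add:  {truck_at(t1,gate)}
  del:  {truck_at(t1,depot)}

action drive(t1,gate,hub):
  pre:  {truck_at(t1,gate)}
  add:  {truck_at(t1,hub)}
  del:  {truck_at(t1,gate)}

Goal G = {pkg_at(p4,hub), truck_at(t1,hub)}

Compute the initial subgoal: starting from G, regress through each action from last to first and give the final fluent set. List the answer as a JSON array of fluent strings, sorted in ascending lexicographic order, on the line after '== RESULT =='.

Work backward from the goal:
  through step 4 (drive(t1,gate,hub)): drop {truck_at(t1,hub)}, keep {pkg_at(p4,hub)}, require {truck_at(t1,gate)}
    → {pkg_at(p4,hub), truck_at(t1,gate)}
  through step 3 (drive(t1,depot,gate)): drop {truck_at(t1,gate)}, keep {pkg_at(p4,hub)}, require {truck_at(t1,depot)}
    → {pkg_at(p4,hub), truck_at(t1,depot)}
  through step 2 (drive(t1,whs1,depot)): drop {truck_at(t1,depot)}, keep {pkg_at(p4,hub)}, require {truck_at(t1,whs1)}
    → {pkg_at(p4,hub), truck_at(t1,whs1)}
  through step 1 (drive(t1,gate,whs1)): drop {truck_at(t1,whs1)}, keep {pkg_at(p4,hub)}, require {truck_at(t1,gate)}
    → {pkg_at(p4,hub), truck_at(t1,gate)}

== RESULT ==
["pkg_at(p4,hub)", "truck_at(t1,gate)"]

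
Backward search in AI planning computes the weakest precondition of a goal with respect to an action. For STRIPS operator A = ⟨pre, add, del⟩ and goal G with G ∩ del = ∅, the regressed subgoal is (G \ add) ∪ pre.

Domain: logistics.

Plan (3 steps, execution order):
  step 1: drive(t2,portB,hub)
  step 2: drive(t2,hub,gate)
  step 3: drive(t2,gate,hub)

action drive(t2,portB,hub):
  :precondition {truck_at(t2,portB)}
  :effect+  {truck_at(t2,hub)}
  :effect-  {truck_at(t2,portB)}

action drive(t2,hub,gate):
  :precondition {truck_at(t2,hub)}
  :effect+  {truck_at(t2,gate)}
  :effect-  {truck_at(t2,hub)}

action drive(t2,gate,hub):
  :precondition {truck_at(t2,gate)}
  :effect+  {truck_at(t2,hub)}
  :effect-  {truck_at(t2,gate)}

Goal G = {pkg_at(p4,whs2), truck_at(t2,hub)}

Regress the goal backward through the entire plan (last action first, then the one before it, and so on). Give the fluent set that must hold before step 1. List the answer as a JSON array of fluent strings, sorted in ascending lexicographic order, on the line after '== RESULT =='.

Regress step by step:
  through step 3 (drive(t2,gate,hub)): drop {truck_at(t2,hub)}, keep {pkg_at(p4,whs2)}, require {truck_at(t2,gate)}
    → {pkg_at(p4,whs2), truck_at(t2,gate)}
  through step 2 (drive(t2,hub,gate)): drop {truck_at(t2,gate)}, keep {pkg_at(p4,whs2)}, require {truck_at(t2,hub)}
    → {pkg_at(p4,whs2), truck_at(t2,hub)}
  through step 1 (drive(t2,portB,hub)): drop {truck_at(t2,hub)}, keep {pkg_at(p4,whs2)}, require {truck_at(t2,portB)}
    → {pkg_at(p4,whs2), truck_at(t2,portB)}

== RESULT ==
["pkg_at(p4,whs2)", "truck_at(t2,portB)"]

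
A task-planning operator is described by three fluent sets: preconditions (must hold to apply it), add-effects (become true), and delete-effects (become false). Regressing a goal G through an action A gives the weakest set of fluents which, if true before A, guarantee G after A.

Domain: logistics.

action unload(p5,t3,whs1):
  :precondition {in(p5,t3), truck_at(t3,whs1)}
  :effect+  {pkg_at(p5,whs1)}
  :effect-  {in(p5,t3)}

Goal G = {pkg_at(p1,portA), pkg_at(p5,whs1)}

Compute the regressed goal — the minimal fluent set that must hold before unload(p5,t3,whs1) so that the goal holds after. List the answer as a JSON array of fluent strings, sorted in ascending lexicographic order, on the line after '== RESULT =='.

Compute (G \ add) ∪ pre:
  G ∩ del = {}  (empty — regression defined)
  G \ add = {pkg_at(p1,portA), pkg_at(p5,whs1)} \ {pkg_at(p5,whs1)} = {pkg_at(p1,portA)}
  ∪ pre   = {pkg_at(p1,portA)} ∪ {in(p5,t3), truck_at(t3,whs1)}
          = {in(p5,t3), pkg_at(p1,portA), truck_at(t3,whs1)}

== RESULT ==
["in(p5,t3)", "pkg_at(p1,portA)", "truck_at(t3,whs1)"]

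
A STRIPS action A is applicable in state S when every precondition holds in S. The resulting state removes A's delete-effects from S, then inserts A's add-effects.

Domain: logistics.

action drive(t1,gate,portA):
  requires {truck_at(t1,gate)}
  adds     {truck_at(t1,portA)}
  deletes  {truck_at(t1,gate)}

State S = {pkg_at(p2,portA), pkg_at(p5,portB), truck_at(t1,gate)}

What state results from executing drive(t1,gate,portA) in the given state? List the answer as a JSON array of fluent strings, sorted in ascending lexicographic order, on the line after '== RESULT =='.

Compute (S \ del) ∪ add:
  pre ⊆ S: {truck_at(t1,gate)} ⊆ S  — applicable
  S \ del = {pkg_at(p2,portA), pkg_at(p5,portB)}
  ∪ add   = {pkg_at(p2,portA), pkg_at(p5,portB), truck_at(t1,portA)}

== RESULT ==
["pkg_at(p2,portA)", "pkg_at(p5,portB)", "truck_at(t1,portA)"]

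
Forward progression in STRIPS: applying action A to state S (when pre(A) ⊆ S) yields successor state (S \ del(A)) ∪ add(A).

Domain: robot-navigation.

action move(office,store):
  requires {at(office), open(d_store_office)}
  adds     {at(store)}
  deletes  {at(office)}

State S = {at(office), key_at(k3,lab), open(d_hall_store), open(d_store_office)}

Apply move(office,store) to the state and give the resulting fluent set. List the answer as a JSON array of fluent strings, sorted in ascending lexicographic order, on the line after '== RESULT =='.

Compute (S \ del) ∪ add:
  pre ⊆ S: {at(office), open(d_store_office)} ⊆ S  — applicable
  S \ del = {key_at(k3,lab), open(d_hall_store), open(d_store_office)}
  ∪ add   = {at(store), key_at(k3,lab), open(d_hall_store), open(d_store_office)}

== RESULT ==
["at(store)", "key_at(k3,lab)", "open(d_hall_store)", "open(d_store_office)"]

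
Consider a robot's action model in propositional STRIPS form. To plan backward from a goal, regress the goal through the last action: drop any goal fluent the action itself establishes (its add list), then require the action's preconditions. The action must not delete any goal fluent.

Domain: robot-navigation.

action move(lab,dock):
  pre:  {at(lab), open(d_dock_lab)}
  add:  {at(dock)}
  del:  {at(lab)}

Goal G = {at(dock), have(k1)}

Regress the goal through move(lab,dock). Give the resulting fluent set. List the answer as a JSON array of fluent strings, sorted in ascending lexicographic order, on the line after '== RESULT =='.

Regress:
  G ∩ del = {}  (empty — regression defined)
  G \ add = {at(dock), have(k1)} \ {at(dock)} = {have(k1)}
  ∪ pre   = {have(k1)} ∪ {at(lab), open(d_dock_lab)}
          = {at(lab), have(k1), open(d_dock_lab)}

== RESULT ==
["at(lab)", "have(k1)", "open(d_dock_lab)"]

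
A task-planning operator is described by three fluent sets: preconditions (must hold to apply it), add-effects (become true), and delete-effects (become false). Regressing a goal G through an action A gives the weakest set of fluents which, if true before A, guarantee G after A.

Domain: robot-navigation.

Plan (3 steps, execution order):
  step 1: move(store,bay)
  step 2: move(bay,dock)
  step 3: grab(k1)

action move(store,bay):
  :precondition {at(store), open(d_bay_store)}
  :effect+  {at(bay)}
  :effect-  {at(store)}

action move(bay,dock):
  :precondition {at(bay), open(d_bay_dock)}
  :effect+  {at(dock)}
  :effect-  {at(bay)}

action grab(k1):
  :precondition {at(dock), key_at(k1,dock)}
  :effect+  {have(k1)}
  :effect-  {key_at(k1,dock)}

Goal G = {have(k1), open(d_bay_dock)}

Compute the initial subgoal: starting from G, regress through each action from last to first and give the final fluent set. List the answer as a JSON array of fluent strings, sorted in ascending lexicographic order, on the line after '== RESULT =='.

Work backward from the goal:
  through step 3 (grab(k1)): drop {have(k1)}, keep {open(d_bay_dock)}, require {at(dock), key_at(k1,dock)}
    → {at(dock), key_at(k1,dock), open(d_bay_dock)}
  through step 2 (move(bay,dock)): drop {at(dock)}, keep {key_at(k1,dock), open(d_bay_dock)}, require {at(bay), open(d_bay_dock)}
    → {at(bay), key_at(k1,dock), open(d_bay_dock)}
  through step 1 (move(store,bay)): drop {at(bay)}, keep {key_at(k1,dock), open(d_bay_dock)}, require {at(store), open(d_bay_store)}
    → {at(store), key_at(k1,dock), open(d_bay_dock), open(d_bay_store)}

== RESULT ==
["at(store)", "key_at(k1,dock)", "open(d_bay_dock)", "open(d_bay_store)"]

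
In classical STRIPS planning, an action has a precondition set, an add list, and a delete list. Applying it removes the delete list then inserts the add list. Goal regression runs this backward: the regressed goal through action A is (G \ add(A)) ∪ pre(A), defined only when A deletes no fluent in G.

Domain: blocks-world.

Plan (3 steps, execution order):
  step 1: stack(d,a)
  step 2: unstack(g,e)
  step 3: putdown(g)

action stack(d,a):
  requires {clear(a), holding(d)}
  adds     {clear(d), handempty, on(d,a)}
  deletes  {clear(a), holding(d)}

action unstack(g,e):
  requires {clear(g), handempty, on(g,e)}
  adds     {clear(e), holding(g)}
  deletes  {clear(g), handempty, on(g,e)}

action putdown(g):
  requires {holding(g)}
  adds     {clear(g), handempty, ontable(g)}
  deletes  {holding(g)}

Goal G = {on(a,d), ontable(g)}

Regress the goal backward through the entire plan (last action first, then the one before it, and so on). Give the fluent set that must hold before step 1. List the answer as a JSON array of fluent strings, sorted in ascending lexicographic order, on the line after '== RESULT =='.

Work backward from the goal:
  through step 3 (putdown(g)): drop {ontable(g)}, keep {on(a,d)}, require {holding(g)}
    → {holding(g), on(a,d)}
  through step 2 (unstack(g,e)): drop {holding(g)}, keep {on(a,d)}, require {clear(g), handempty, on(g,e)}
    → {clear(g), handempty, on(a,d), on(g,e)}
  through step 1 (stack(d,a)): drop {handempty}, keep {clear(g), on(a,d), on(g,e)}, require {clear(a), holding(d)}
    → {clear(a), clear(g), holding(d), on(a,d), on(g,e)}

== RESULT ==
["clear(a)", "clear(g)", "holding(d)", "on(a,d)", "on(g,e)"]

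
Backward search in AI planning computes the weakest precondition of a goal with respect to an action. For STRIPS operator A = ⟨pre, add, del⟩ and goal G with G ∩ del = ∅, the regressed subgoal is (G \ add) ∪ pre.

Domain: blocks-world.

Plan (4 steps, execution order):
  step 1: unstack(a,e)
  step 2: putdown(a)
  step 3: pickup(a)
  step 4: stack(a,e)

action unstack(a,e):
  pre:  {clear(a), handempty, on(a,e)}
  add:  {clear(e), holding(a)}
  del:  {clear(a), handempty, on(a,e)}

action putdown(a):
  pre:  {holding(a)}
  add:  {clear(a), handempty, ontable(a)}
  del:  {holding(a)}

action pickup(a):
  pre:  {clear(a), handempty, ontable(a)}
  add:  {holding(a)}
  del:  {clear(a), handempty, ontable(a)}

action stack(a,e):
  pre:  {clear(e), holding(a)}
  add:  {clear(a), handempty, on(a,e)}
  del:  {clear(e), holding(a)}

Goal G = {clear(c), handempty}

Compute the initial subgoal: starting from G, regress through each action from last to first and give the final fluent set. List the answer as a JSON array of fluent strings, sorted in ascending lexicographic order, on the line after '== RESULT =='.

Work backward from the goal:
  through step 4 (stack(a,e)): drop {handempty}, keep {clear(c)}, require {clear(e), holding(a)}
    → {clear(c), clear(e), holding(a)}
  through step 3 (pickup(a)): drop {holding(a)}, keep {clear(c), clear(e)}, require {clear(a), handempty, ontable(a)}
    → {clear(a), clear(c), clear(e), handempty, ontable(a)}
  through step 2 (putdown(a)): drop {clear(a), handempty, ontable(a)}, keep {clear(c), clear(e)}, require {holding(a)}
    → {clear(c), clear(e), holding(a)}
  through step 1 (unstack(a,e)): drop {clear(e), holding(a)}, keep {clear(c)}, require {clear(a), handempty, on(a,e)}
    → {clear(a), clear(c), handempty, on(a,e)}

== RESULT ==
["clear(a)", "clear(c)", "handempty", "on(a,e)"]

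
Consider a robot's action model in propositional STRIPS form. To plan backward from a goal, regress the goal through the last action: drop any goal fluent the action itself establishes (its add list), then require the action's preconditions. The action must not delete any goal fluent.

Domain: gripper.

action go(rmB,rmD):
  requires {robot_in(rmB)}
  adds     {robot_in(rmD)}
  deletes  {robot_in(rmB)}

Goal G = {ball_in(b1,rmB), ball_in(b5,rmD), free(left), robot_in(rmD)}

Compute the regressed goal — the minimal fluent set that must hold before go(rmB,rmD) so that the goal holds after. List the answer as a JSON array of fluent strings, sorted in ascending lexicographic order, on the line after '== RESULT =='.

Regress:
  G ∩ del = {}  (empty — regression defined)
  G \ add = {ball_in(b1,rmB), ball_in(b5,rmD), free(left), robot_in(rmD)} \ {robot_in(rmD)} = {ball_in(b1,rmB), ball_in(b5,rmD), free(left)}
  ∪ pre   = {ball_in(b1,rmB), ball_in(b5,rmD), free(left)} ∪ {robot_in(rmB)}
          = {ball_in(b1,rmB), ball_in(b5,rmD), free(left), robot_in(rmB)}

== RESULT ==
["ball_in(b1,rmB)", "ball_in(b5,rmD)", "free(left)", "robot_in(rmB)"]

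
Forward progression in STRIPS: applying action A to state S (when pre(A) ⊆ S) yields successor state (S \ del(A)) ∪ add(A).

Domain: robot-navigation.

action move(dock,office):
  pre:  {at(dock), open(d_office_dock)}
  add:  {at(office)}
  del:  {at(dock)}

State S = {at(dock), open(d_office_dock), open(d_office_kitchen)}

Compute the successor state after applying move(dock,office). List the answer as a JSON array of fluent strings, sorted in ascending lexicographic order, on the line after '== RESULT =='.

Compute (S \ del) ∪ add:
  pre ⊆ S: {at(dock), open(d_office_dock)} ⊆ S  — applicable
  S \ del = {open(d_office_dock), open(d_office_kitchen)}
  ∪ add   = {at(office), open(d_office_dock), open(d_office_kitchen)}

== RESULT ==
["at(office)", "open(d_office_dock)", "open(d_office_kitchen)"]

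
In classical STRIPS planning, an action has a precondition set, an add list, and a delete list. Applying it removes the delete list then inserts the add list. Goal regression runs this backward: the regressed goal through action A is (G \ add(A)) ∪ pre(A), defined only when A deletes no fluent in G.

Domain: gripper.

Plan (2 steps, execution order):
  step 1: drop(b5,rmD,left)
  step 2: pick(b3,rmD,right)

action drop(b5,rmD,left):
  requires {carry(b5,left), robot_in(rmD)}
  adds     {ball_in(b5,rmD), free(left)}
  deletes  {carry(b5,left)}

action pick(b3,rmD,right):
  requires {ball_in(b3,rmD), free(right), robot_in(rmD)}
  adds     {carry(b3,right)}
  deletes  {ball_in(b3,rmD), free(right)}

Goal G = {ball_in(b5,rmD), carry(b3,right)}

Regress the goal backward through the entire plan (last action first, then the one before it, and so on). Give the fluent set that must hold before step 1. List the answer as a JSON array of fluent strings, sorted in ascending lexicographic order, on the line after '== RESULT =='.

Work backward from the goal:
  through step 2 (pick(b3,rmD,right)): drop {carry(b3,right)}, keep {ball_in(b5,rmD)}, require {ball_in(b3,rmD), free(right), robot_in(rmD)}
    → {ball_in(b3,rmD), ball_in(b5,rmD), free(right), robot_in(rmD)}
  through step 1 (drop(b5,rmD,left)): drop {ball_in(b5,rmD)}, keep {ball_in(b3,rmD), free(right), robot_in(rmD)}, require {carry(b5,left), robot_in(rmD)}
    → {ball_in(b3,rmD), carry(b5,left), free(right), robot_in(rmD)}

== RESULT ==
["ball_in(b3,rmD)", "carry(b5,left)", "free(right)", "robot_in(rmD)"]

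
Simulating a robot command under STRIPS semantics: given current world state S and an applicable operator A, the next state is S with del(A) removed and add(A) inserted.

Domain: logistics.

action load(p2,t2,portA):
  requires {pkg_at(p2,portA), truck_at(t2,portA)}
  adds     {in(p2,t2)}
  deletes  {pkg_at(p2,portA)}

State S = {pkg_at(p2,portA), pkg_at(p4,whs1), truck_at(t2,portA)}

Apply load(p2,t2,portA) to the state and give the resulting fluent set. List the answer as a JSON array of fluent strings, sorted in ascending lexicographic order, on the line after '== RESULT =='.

Progress:
  pre ⊆ S: {pkg_at(p2,portA), truck_at(t2,portA)} ⊆ S  — applicable
  S \ del = {pkg_at(p4,whs1), truck_at(t2,portA)}
  ∪ add   = {in(p2,t2), pkg_at(p4,whs1), truck_at(t2,portA)}

== RESULT ==
["in(p2,t2)", "pkg_at(p4,whs1)", "truck_at(t2,portA)"]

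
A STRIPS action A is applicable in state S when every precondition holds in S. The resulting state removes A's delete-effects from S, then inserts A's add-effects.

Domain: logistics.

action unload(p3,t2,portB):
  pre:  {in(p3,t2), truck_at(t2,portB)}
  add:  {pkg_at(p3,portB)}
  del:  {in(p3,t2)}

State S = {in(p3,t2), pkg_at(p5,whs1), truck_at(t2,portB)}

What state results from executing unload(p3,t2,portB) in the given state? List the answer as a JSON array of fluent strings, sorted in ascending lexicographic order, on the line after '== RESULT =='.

Progress:
  pre ⊆ S: {in(p3,t2), truck_at(t2,portB)} ⊆ S  — applicable
  S \ del = {pkg_at(p5,whs1), truck_at(t2,portB)}
  ∪ add   = {pkg_at(p3,portB), pkg_at(p5,whs1), truck_at(t2,portB)}

== RESULT ==
["pkg_at(p3,portB)", "pkg_at(p5,whs1)", "truck_at(t2,portB)"]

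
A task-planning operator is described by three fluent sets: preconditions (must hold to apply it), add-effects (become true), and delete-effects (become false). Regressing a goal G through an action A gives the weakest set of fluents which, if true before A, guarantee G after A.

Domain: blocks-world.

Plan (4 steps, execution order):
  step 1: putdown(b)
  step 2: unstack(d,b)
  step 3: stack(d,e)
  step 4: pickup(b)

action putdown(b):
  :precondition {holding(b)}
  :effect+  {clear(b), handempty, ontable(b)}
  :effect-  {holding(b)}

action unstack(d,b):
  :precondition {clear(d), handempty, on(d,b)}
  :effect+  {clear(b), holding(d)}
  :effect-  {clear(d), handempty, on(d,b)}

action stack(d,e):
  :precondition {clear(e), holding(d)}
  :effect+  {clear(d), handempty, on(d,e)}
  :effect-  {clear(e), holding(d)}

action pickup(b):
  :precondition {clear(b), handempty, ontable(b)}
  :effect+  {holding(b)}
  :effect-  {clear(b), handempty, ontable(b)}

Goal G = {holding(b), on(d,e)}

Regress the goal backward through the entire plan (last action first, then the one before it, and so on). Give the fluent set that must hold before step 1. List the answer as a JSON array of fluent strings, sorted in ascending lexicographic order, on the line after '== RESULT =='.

Regress step by step:
  through step 4 (pickup(b)): drop {holding(b)}, keep {on(d,e)}, require {clear(b), handempty, ontable(b)}
    → {clear(b), handempty, on(d,e), ontable(b)}
  through step 3 (stack(d,e)): drop {handempty, on(d,e)}, keep {clear(b), ontable(b)}, require {clear(e), holding(d)}
    → {clear(b), clear(e), holding(d), ontable(b)}
  through step 2 (unstack(d,b)): drop {clear(b), holding(d)}, keep {clear(e), ontable(b)}, require {clear(d), handempty, on(d,b)}
    → {clear(d), clear(e), handempty, on(d,b), ontable(b)}
  through step 1 (putdown(b)): drop {handempty, ontable(b)}, keep {clear(d), clear(e), on(d,b)}, require {holding(b)}
    → {clear(d), clear(e), holding(b), on(d,b)}

== RESULT ==
["clear(d)", "clear(e)", "holding(b)", "on(d,b)"]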